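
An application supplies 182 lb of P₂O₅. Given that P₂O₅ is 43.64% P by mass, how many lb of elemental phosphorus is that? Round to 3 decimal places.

P = 182 × 0.4364 = 79.4248 lb.

79.425 lb P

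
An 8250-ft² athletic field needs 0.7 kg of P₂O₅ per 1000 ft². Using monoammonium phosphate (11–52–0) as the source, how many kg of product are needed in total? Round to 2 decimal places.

Product per 1000 ft² = 0.7 / 52% = 1.34615 kg.
Total product = 1.34615 × 8250 / 1000 = 11.1058 kg.

11.11 kg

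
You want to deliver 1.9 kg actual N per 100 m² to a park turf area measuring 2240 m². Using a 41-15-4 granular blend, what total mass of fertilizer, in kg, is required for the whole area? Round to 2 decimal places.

103.80 kg

Product per 100 m² = 1.9 / 41% = 4.63415 kg.
Total product = 4.63415 × 2240 / 100 = 103.8049 kg.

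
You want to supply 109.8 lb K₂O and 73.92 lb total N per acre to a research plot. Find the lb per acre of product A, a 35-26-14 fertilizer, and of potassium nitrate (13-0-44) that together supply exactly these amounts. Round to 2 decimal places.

134.39 lb product A, 206.78 lb potassium nitrate

With a, b = lb per acre of product A and potassium nitrate:
K₂O: 0.14·a + 0.44·b = 109.8
N: 0.35·a + 0.13·b = 73.92
Solving simultaneously: a = 134.3947, b = 206.784.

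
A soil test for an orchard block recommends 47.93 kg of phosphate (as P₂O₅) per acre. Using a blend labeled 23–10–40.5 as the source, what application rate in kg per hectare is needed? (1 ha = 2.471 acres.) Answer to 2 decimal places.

1184.35 kg of product per hectare

Product per acre = 47.93 / 10% = 479.3 kg.
Convert to per hectare: 479.3 × 2.471 = 1184.3503 kg.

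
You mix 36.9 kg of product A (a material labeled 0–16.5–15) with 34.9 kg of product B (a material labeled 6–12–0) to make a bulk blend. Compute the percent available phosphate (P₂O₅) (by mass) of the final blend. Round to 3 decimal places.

Total mass = 36.9 + 34.9 = 71.8 kg.
P₂O₅ mass = 16.5%×36.9 + 12%×34.9 = 10.2765 kg.
% P₂O₅ = 10.2765 / 71.8 = 14.3127%.

14.313% P₂O₅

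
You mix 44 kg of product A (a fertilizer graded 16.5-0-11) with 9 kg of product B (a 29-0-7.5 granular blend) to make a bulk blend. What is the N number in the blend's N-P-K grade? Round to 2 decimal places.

Total mass = 44 + 9 = 53 kg.
N mass = 16.5%×44 + 29%×9 = 9.87 kg.
% N = 9.87 / 53 = 18.6226%.

18.62% N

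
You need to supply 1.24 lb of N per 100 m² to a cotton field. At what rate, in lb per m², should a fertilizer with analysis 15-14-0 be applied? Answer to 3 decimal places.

0.083 lb of product per sq m

Product per 100 m² = 1.24 / 15% = 8.26667 lb.
Convert to per m²: 8.26667 × 0.01 = 0.0826667 lb.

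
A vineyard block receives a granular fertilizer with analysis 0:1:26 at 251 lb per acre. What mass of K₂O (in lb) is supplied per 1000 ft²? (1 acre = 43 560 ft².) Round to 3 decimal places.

K₂O per acre = 251 × 26% = 65.26 lb.
Convert to per 1000 ft²: 65.26 × 0.0229568 = 1.49816 lb.

1.498 lb K₂O per thousand sq ft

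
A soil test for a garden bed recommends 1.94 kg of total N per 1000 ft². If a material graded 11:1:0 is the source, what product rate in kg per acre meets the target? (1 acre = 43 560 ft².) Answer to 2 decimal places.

Product per 1000 ft² = 1.94 / 11% = 17.6364 kg.
Convert to per acre: 17.6364 × 43.56 = 768.24 kg.

768.24 kg of product per acre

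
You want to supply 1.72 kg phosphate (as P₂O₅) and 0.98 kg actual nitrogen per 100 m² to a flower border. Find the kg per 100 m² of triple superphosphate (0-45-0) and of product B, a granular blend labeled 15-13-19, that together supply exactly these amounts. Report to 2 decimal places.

1.93 kg triple superphosphate, 6.53 kg product B

Per-100 m² balance (a = triple superphosphate, b = product B):
P₂O₅: 0.45·a + 0.13·b = 1.72
N: 0·a + 0.15·b = 0.98
Solving simultaneously: a = 1.93481, b = 6.53333.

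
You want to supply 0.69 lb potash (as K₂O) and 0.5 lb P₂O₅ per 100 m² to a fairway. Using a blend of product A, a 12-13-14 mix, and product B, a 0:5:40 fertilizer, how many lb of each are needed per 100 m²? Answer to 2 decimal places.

With a, b = lb per 100 m² of product A and product B:
K₂O: 0.14·a + 0.4·b = 0.69
P₂O₅: 0.13·a + 0.05·b = 0.5
Solving simultaneously: a = 3.67778, b = 0.437778.

3.68 lb product A, 0.44 lb product B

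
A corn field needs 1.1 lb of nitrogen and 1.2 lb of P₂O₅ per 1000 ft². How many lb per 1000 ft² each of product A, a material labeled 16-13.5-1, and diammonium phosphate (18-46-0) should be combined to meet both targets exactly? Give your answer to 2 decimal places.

With a, b = lb per 1000 ft² of product A and diammonium phosphate:
N: 0.16·a + 0.18·b = 1.1
P₂O₅: 0.135·a + 0.46·b = 1.2
Eliminate b: (row1) − 0.18/0.46·(row2) → 0.107174·a = 0.630435, so a = 5.88235.
Then b = (1.2 − 0.135·5.88235) / 0.46 = 0.882353.

5.88 lb product A, 0.88 lb diammonium phosphate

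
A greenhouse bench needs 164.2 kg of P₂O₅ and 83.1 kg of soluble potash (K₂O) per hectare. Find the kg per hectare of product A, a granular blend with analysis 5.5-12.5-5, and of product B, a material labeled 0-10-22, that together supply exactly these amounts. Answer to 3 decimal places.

With a, b = kg per hectare of product A and product B:
P₂O₅: 0.125·a + 0.1·b = 164.2
K₂O: 0.05·a + 0.22·b = 83.1
From row1: a = (164.2 − 0.1·b) / 0.125.
Into row2: 0.05·(164.2 − 0.1·b)/0.125 + 0.22·b = 83.1 → b = 96.7778, a = 1236.1778.

1236.178 kg product A, 96.778 kg product B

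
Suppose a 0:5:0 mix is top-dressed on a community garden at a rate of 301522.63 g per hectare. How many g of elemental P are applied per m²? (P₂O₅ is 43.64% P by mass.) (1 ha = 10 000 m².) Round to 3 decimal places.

0.658 g P per sq m

P₂O₅ per hectare = 301522.63 × 5% = 15076.1 g.
Elemental P = 15076.1 × 0.4364 = 6579.22 g per hectare.
Convert to per m²: 6579.22 × 0.0001 = 0.657922 g.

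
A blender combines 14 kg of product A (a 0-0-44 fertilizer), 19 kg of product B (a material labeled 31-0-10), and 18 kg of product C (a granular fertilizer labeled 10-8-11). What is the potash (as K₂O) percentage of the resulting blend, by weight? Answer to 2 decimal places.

19.69% K₂O

Total mass = 14 + 19 + 18 = 51 kg.
K₂O mass = 44%×14 + 10%×19 + 11%×18 = 10.04 kg.
% K₂O = 10.04 / 51 = 19.6863%.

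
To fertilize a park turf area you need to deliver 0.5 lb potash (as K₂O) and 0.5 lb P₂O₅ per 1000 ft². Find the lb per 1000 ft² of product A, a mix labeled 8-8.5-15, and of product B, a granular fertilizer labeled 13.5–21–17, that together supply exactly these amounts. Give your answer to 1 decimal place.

1.2 lb product A, 1.9 lb product B

Per-1000 ft² balance (a = product A, b = product B):
K₂O: 0.15·a + 0.17·b = 0.5
P₂O₅: 0.085·a + 0.21·b = 0.5
Solving simultaneously: a = 1.17302, b = 1.90616.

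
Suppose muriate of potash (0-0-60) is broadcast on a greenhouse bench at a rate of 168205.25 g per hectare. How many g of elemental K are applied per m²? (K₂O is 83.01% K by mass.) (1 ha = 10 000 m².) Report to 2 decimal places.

8.38 g K per sq m

K₂O per hectare = 168205.25 × 60% = 100923 g.
Elemental K = 100923 × 0.8301 = 83776.3 g per hectare.
Convert to per m²: 83776.3 × 0.0001 = 8.37763 g.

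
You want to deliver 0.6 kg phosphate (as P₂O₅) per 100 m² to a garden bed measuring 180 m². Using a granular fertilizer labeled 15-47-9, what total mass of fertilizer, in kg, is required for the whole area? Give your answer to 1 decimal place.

Product per 100 m² = 0.6 / 47% = 1.2766 kg.
Total product = 1.2766 × 180 / 100 = 2.29787 kg.

2.3 kg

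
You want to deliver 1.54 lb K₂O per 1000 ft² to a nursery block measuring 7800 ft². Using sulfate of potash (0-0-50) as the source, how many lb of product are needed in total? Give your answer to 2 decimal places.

Product per 1000 ft² = 1.54 / 50% = 3.08 lb.
Total product = 3.08 × 7800 / 1000 = 24.024 lb.

24.02 lb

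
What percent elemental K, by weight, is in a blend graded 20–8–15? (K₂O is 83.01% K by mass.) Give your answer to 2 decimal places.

%K = 15 × 0.8301 = 12.4515%.

12.45% K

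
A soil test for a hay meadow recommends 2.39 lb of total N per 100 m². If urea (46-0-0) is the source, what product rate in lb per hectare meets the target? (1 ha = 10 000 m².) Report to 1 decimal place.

519.6 lb of product per hectare

Product per 100 m² = 2.39 / 46% = 5.19565 lb.
Convert to per hectare: 5.19565 × 100 = 519.565 lb.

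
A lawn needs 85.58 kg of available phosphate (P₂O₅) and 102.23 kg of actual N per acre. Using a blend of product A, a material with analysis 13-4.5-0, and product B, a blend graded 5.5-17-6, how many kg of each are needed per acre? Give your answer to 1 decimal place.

Let a = kg of product A, b = kg of product B (per acre).
P₂O₅: 0.045·a + 0.17·b = 85.58
N: 0.13·a + 0.055·b = 102.23
Solving simultaneously: a = 645.717, b = 332.487.

645.7 kg product A, 332.5 kg product B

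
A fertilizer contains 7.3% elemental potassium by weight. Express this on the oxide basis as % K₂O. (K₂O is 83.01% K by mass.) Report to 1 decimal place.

8.8% K₂O

%K₂O = 7.3 / 0.8301 = 8.79412%.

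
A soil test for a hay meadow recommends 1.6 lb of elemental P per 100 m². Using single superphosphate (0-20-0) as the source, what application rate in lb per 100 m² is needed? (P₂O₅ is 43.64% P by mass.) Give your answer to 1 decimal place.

As P₂O₅: 1.6 / 0.4364 = 3.66636 lb per 100 m².
Product per 100 m² = 3.66636 / 20% = 18.3318 lb.

18.3 lb of product per hundred sq m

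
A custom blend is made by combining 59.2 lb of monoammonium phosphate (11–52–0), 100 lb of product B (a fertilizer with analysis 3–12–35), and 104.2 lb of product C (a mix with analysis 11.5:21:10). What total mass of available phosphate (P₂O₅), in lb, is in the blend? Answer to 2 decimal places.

64.67 lb P₂O₅

P₂O₅ mass = 52%×59.2 + 12%×100 + 21%×104.2 = 64.666 lb.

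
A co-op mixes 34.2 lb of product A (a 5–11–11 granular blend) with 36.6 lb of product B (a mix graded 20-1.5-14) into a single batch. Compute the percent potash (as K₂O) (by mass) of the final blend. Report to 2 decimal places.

Total mass = 34.2 + 36.6 = 70.8 lb.
K₂O mass = 11%×34.2 + 14%×36.6 = 8.886 lb.
% K₂O = 8.886 / 70.8 = 12.5508%.

12.55% K₂O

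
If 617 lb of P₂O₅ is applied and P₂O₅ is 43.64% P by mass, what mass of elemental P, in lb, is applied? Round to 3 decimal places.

P = 617 × 0.4364 = 269.2588 lb.

269.259 lb P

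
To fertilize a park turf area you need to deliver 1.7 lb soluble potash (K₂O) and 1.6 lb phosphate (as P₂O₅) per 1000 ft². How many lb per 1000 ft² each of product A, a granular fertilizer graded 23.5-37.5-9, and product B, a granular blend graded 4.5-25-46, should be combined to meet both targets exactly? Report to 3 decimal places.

2.073 lb product A, 3.290 lb product B

With a, b = lb per 1000 ft² of product A and product B:
K₂O: 0.09·a + 0.46·b = 1.7
P₂O₅: 0.375·a + 0.25·b = 1.6
From row1: a = (1.7 − 0.46·b) / 0.09.
Into row2: 0.375·(1.7 − 0.46·b)/0.09 + 0.25·b = 1.6 → b = 3.29, a = 2.07333.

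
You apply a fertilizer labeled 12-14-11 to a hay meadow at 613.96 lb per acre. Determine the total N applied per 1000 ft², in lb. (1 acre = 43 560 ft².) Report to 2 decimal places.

nitrogen per acre = 613.96 × 12% = 73.6752 lb.
Convert to per 1000 ft²: 73.6752 × 0.0229568 = 1.69135 lb.

1.69 lb N per thousand sq ft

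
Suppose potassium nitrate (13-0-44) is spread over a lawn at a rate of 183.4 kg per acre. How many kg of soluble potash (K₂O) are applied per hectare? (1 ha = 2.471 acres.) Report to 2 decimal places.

199.40 kg K₂O per hectare

K₂O per acre = 183.4 × 44% = 80.696 kg.
Convert to per hectare: 80.696 × 2.471 = 199.3998 kg.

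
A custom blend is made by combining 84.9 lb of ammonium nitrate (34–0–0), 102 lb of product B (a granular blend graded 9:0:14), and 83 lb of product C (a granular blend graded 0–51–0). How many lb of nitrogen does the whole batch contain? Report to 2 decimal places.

38.05 lb N

N mass = 34%×84.9 + 9%×102 + 0%×83 = 38.046 lb.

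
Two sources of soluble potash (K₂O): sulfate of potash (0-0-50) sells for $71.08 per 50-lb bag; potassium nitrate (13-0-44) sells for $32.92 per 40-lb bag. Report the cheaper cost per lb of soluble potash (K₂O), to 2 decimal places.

$1.87 per lb K₂O (potassium nitrate)

sulfate of potash: K₂O per bag = 50 × 50% = 25 lb; cost = 71.08 / 25 = $2.8432/lb K₂O.
potassium nitrate: K₂O per bag = 40 × 44% = 17.6 lb; cost = 32.92 / 17.6 = $1.8705/lb K₂O.
potassium nitrate is cheaper.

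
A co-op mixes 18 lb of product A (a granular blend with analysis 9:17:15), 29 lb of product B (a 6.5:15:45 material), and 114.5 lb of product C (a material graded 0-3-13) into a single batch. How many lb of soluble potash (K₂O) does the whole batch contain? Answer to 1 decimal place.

K₂O mass = 15%×18 + 45%×29 + 13%×114.5 = 30.635 lb.

30.6 lb K₂O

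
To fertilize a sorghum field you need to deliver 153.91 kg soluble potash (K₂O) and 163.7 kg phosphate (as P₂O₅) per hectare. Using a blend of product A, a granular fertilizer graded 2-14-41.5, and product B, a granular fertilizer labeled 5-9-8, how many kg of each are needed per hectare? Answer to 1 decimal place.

28.9 kg product A, 1773.9 kg product B

Per-hectare balance (a = product A, b = product B):
K₂O: 0.415·a + 0.08·b = 153.91
P₂O₅: 0.14·a + 0.09·b = 163.7
From row1: a = (153.91 − 0.08·b) / 0.415.
Into row2: 0.14·(153.91 − 0.08·b)/0.415 + 0.09·b = 163.7 → b = 1773.92, a = 28.9063.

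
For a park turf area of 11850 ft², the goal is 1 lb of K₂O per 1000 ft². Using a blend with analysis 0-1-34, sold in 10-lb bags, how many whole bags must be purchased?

Product per 1000 ft² = 1 / 34% = 2.94118 lb.
Total product = 2.94118 × 11850 / 1000 = 34.8529 lb.
Bags = ⌈34.8529 / 10⌉ = 4.

4 bags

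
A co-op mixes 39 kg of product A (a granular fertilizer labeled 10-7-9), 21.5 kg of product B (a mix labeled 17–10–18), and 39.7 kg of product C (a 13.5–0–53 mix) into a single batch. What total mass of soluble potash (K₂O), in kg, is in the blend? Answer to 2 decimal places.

K₂O mass = 9%×39 + 18%×21.5 + 53%×39.7 = 28.421 kg.

28.42 kg K₂O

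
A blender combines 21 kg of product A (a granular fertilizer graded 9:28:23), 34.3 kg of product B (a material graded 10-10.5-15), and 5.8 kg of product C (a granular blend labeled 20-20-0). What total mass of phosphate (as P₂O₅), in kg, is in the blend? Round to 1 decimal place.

10.6 kg P₂O₅

P₂O₅ mass = 28%×21 + 10.5%×34.3 + 20%×5.8 = 10.6415 kg.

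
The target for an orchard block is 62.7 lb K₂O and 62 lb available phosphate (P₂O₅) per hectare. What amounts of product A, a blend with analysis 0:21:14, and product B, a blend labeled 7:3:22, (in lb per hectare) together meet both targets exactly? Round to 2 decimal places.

Let a = lb of product A, b = lb of product B (per hectare).
K₂O: 0.14·a + 0.22·b = 62.7
P₂O₅: 0.21·a + 0.03·b = 62
From row1: a = (62.7 − 0.22·b) / 0.14.
Into row2: 0.21·(62.7 − 0.22·b)/0.14 + 0.03·b = 62 → b = 106.833, a = 279.976.

279.98 lb product A, 106.83 lb product B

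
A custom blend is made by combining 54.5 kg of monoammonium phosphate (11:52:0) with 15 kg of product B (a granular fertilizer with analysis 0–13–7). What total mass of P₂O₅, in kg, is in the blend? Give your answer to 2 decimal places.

30.29 kg P₂O₅

P₂O₅ mass = 52%×54.5 + 13%×15 = 30.29 kg.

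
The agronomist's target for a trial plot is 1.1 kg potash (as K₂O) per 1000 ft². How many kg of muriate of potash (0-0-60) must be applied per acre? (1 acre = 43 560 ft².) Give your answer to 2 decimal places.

79.86 kg of product per acre

Product per 1000 ft² = 1.1 / 60% = 1.83333 kg.
Convert to per acre: 1.83333 × 43.56 = 79.86 kg.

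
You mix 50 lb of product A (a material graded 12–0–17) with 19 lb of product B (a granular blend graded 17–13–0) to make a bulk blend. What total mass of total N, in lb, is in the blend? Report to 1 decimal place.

9.2 lb N

N mass = 12%×50 + 17%×19 = 9.23 lb.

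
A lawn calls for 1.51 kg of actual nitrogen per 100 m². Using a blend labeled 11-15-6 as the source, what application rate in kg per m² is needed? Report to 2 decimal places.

0.14 kg of product per sq m

Product per 100 m² = 1.51 / 11% = 13.7273 kg.
Convert to per m²: 13.7273 × 0.01 = 0.137273 kg.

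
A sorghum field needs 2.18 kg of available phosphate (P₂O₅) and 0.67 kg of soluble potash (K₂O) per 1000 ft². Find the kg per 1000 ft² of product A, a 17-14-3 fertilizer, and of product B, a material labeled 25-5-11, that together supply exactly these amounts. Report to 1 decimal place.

With a, b = kg per 1000 ft² of product A and product B:
P₂O₅: 0.14·a + 0.05·b = 2.18
K₂O: 0.03·a + 0.11·b = 0.67
From row1: a = (2.18 − 0.05·b) / 0.14.
Into row2: 0.03·(2.18 − 0.05·b)/0.14 + 0.11·b = 0.67 → b = 2.04317, a = 14.8417.

14.8 kg product A, 2.0 kg product B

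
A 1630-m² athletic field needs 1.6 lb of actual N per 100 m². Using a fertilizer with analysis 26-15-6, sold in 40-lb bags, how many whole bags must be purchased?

3 bags

Product per 100 m² = 1.6 / 26% = 6.15385 lb.
Total product = 6.15385 × 1630 / 100 = 100.308 lb.
Bags = ⌈100.308 / 40⌉ = 3.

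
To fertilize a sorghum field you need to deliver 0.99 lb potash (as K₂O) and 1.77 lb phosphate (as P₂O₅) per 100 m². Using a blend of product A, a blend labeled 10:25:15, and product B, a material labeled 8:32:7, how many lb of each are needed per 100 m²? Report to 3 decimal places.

6.325 lb product A, 0.590 lb product B

Per-100 m² balance (a = product A, b = product B):
K₂O: 0.15·a + 0.07·b = 0.99
P₂O₅: 0.25·a + 0.32·b = 1.77
From row1: a = (0.99 − 0.07·b) / 0.15.
Into row2: 0.25·(0.99 − 0.07·b)/0.15 + 0.32·b = 1.77 → b = 0.590164, a = 6.32459.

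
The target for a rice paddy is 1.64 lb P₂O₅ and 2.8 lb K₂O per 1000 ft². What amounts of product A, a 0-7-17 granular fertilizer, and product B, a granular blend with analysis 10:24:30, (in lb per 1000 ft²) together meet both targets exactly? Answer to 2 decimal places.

9.09 lb product A, 4.18 lb product B

With a, b = lb per 1000 ft² of product A and product B:
P₂O₅: 0.07·a + 0.24·b = 1.64
K₂O: 0.17·a + 0.3·b = 2.8
Eliminate a: (row1) − 0.07/0.17·(row2) → 0.116471·b = 0.487059, so b = 4.18182.
Back-substitute: a = (1.64 − 0.24·4.18182) / 0.07 = 9.09091.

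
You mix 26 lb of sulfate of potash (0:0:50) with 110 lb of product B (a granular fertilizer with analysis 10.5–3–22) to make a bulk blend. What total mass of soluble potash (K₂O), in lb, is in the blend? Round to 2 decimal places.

K₂O mass = 50%×26 + 22%×110 = 37.2 lb.

37.20 lb K₂O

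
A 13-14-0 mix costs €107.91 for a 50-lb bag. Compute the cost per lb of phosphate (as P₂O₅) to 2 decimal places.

€15.42 per lb P₂O₅

P₂O₅ in bag = 50 × 14% = 7 lb.
Cost per lb P₂O₅ = €107.91 / 7 = €15.4157.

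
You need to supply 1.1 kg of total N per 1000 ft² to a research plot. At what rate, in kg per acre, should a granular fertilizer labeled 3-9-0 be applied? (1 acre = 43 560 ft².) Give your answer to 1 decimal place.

Product per 1000 ft² = 1.1 / 3% = 36.6667 kg.
Convert to per acre: 36.6667 × 43.56 = 1597.2 kg.

1597.2 kg of product per acre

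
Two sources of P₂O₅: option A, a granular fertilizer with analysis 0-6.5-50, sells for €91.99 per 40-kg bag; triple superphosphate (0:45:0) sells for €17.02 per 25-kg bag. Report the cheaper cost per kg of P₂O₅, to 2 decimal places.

option A: P₂O₅ per bag = 40 × 6.5% = 2.6 kg; cost = 91.99 / 2.6 = €35.3808/kg P₂O₅.
triple superphosphate: P₂O₅ per bag = 25 × 45% = 11.25 kg; cost = 17.02 / 11.25 = €1.5129/kg P₂O₅.
triple superphosphate is cheaper.

€1.51 per kg P₂O₅ (triple superphosphate)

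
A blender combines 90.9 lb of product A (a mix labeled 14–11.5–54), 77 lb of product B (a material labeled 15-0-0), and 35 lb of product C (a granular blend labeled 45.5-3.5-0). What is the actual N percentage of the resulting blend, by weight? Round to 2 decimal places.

19.81% N

Total mass = 90.9 + 77 + 35 = 202.9 lb.
N mass = 14%×90.9 + 15%×77 + 45.5%×35 = 40.201 lb.
% N = 40.201 / 202.9 = 19.8132%.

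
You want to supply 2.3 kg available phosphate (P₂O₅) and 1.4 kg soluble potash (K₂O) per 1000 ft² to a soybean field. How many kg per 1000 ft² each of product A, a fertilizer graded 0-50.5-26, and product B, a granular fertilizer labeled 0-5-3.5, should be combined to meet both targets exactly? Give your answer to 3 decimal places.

Per-1000 ft² balance (a = product A, b = product B):
P₂O₅: 0.505·a + 0.05·b = 2.3
K₂O: 0.26·a + 0.035·b = 1.4
Solving simultaneously: a = 2.24599, b = 23.3155.

2.246 kg product A, 23.316 kg product B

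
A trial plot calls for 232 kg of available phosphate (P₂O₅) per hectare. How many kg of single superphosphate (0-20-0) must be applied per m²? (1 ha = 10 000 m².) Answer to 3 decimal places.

0.116 kg of product per sq m

Product per hectare = 232 / 20% = 1160 kg.
Convert to per m²: 1160 × 0.0001 = 0.116 kg.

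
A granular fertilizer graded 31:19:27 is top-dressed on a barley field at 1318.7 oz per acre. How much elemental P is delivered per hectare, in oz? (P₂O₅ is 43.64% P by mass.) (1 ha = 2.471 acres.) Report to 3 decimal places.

270.182 oz P per hectare

P₂O₅ per acre = 1318.7 × 19% = 250.553 oz.
Elemental P = 250.553 × 0.4364 = 109.341 oz per acre.
Convert to per hectare: 109.341 × 2.471 = 270.1824 oz.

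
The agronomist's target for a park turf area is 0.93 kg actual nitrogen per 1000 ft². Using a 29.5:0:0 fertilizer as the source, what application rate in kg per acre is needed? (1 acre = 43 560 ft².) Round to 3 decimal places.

137.325 kg of product per acre

Product per 1000 ft² = 0.93 / 29.5% = 3.15254 kg.
Convert to per acre: 3.15254 × 43.56 = 137.3247 kg.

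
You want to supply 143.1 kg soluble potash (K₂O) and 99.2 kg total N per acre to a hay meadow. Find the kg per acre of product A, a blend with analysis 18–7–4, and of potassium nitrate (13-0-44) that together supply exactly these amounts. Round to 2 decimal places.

Let a = kg of product A, b = kg of potassium nitrate (per acre).
K₂O: 0.04·a + 0.44·b = 143.1
N: 0.18·a + 0.13·b = 99.2
Eliminate a: (row1) − 0.04/0.18·(row2) → 0.411111·b = 121.056, so b = 294.459.
Back-substitute: a = (143.1 − 0.44·294.459) / 0.04 = 338.446.

338.45 kg product A, 294.46 kg potassium nitrate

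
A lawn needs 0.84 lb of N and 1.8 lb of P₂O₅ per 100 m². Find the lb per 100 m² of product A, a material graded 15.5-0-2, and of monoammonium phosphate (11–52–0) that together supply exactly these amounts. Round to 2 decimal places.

With a, b = lb per 100 m² of product A and monoammonium phosphate:
N: 0.155·a + 0.11·b = 0.84
P₂O₅: 0·a + 0.52·b = 1.8
Solving simultaneously: a = 2.96278, b = 3.46154.

2.96 lb product A, 3.46 lb monoammonium phosphate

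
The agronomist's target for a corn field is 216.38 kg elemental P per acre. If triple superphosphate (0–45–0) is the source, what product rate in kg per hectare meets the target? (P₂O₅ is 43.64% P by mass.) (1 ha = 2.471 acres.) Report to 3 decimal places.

As P₂O₅: 216.38 / 0.4364 = 495.83 kg per acre.
Product per acre = 495.83 / 45% = 1101.84 kg.
Convert to per hectare: 1101.84 × 2.471 = 2722.65495 kg.

2722.655 kg of product per hectare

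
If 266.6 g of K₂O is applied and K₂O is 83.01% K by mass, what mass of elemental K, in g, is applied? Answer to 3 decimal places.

221.305 g K

K = 266.6 × 0.8301 = 221.3047 g.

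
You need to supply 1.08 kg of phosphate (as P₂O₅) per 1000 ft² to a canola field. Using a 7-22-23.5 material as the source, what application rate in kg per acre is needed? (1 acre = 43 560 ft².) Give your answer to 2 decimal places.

Product per 1000 ft² = 1.08 / 22% = 4.90909 kg.
Convert to per acre: 4.90909 × 43.56 = 213.84 kg.

213.84 kg of product per acre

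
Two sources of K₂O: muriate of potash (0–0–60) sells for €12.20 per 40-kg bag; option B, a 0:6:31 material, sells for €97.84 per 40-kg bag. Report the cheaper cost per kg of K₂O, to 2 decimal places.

muriate of potash: K₂O per bag = 40 × 60% = 24 kg; cost = 12.20 / 24 = €0.5083/kg K₂O.
option B: K₂O per bag = 40 × 31% = 12.4 kg; cost = 97.84 / 12.4 = €7.8903/kg K₂O.
muriate of potash is cheaper.

€0.51 per kg K₂O (muriate of potash)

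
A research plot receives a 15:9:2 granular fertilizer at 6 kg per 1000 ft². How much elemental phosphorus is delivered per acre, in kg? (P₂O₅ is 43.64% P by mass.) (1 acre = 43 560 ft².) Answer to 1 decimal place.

10.3 kg P per acre

P₂O₅ per 1000 ft² = 6 × 9% = 0.54 kg.
Elemental P = 0.54 × 0.4364 = 0.235656 kg per 1000 ft².
Convert to per acre: 0.235656 × 43.56 = 10.2652 kg.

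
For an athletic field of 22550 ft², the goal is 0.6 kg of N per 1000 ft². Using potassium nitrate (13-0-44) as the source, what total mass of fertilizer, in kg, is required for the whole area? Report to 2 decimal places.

Product per 1000 ft² = 0.6 / 13% = 4.61538 kg.
Total product = 4.61538 × 22550 / 1000 = 104.077 kg.

104.08 kg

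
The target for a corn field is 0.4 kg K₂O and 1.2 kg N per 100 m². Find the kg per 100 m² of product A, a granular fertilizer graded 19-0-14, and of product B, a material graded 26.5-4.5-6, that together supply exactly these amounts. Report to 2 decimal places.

1.32 kg product A, 3.58 kg product B

Per-100 m² balance (a = product A, b = product B):
K₂O: 0.14·a + 0.06·b = 0.4
N: 0.19·a + 0.265·b = 1.2
From row1: a = (0.4 − 0.06·b) / 0.14.
Into row2: 0.19·(0.4 − 0.06·b)/0.14 + 0.265·b = 1.2 → b = 3.57977, a = 1.32296.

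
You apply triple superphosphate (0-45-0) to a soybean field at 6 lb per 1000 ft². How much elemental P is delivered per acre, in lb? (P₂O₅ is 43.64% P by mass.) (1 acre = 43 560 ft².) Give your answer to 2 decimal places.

P₂O₅ per 1000 ft² = 6 × 45% = 2.7 lb.
Elemental P = 2.7 × 0.4364 = 1.17828 lb per 1000 ft².
Convert to per acre: 1.17828 × 43.56 = 51.3259 lb.

51.33 lb P per acre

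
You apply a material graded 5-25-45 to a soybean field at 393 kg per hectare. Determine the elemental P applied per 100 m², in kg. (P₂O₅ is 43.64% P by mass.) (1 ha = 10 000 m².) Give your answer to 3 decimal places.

P₂O₅ per hectare = 393 × 25% = 98.25 kg.
Elemental P = 98.25 × 0.4364 = 42.8763 kg per hectare.
Convert to per 100 m²: 42.8763 × 0.01 = 0.428763 kg.

0.429 kg P per hundred sq m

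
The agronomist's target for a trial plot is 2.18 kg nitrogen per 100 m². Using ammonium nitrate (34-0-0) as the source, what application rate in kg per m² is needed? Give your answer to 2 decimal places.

0.06 kg of product per sq m

Product per 100 m² = 2.18 / 34% = 6.41176 kg.
Convert to per m²: 6.41176 × 0.01 = 0.0641176 kg.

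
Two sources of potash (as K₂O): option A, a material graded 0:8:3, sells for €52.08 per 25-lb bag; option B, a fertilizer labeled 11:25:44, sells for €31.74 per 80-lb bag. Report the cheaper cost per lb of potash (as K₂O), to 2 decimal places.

option A: K₂O per bag = 25 × 3% = 0.75 lb; cost = 52.08 / 0.75 = €69.4400/lb K₂O.
option B: K₂O per bag = 80 × 44% = 35.2 lb; cost = 31.74 / 35.2 = €0.9017/lb K₂O.
option B is cheaper.

€0.90 per lb K₂O (option B)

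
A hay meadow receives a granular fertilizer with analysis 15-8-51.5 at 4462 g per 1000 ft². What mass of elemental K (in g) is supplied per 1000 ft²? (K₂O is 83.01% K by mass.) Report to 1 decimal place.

1907.5 g K per thousand sq ft

K₂O per 1000 ft² = 4462 × 51.5% = 2297.93 g.
Elemental K = 2297.93 × 0.8301 = 1907.51 g per 1000 ft².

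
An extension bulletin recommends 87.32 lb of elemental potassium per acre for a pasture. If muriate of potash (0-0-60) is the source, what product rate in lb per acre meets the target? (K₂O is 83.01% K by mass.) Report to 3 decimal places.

175.320 lb of product per acre

As K₂O: 87.32 / 0.8301 = 105.192 lb per acre.
Product per acre = 105.192 / 60% = 175.3202 lb.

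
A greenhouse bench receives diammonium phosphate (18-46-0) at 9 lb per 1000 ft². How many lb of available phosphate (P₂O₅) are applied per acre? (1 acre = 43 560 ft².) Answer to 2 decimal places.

P₂O₅ per 1000 ft² = 9 × 46% = 4.14 lb.
Convert to per acre: 4.14 × 43.56 = 180.338 lb.

180.34 lb P₂O₅ per acre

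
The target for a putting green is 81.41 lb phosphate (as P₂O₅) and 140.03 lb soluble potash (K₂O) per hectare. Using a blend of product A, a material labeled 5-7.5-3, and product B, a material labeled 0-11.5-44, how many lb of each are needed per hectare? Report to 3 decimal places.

667.240 lb product A, 272.756 lb product B

Per-hectare balance (a = product A, b = product B):
P₂O₅: 0.075·a + 0.115·b = 81.41
K₂O: 0.03·a + 0.44·b = 140.03
Solving simultaneously: a = 667.2403, b = 272.7563.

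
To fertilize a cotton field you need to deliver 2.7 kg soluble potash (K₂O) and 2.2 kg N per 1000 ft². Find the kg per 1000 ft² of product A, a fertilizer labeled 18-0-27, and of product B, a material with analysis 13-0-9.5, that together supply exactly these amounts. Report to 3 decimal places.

7.889 kg product A, 6.000 kg product B

With a, b = kg per 1000 ft² of product A and product B:
K₂O: 0.27·a + 0.095·b = 2.7
N: 0.18·a + 0.13·b = 2.2
From row1: a = (2.7 − 0.095·b) / 0.27.
Into row2: 0.18·(2.7 − 0.095·b)/0.27 + 0.13·b = 2.2 → b = 6, a = 7.88889.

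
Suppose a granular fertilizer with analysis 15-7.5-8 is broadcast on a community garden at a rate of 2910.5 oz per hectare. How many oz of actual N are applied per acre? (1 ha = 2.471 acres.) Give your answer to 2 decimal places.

nitrogen per hectare = 2910.5 × 15% = 436.575 oz.
Convert to per acre: 436.575 × 0.404694 = 176.679 oz.

176.68 oz N per acre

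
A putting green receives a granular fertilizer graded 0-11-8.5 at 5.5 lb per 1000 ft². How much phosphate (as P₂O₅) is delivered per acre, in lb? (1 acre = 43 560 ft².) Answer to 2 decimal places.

26.35 lb P₂O₅ per acre

P₂O₅ per 1000 ft² = 5.5 × 11% = 0.605 lb.
Convert to per acre: 0.605 × 43.56 = 26.3538 lb.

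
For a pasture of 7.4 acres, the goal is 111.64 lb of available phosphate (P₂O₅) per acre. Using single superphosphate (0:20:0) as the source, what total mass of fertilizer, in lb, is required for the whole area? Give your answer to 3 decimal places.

4130.680 lb

Product per acre = 111.64 / 20% = 558.2 lb.
Total product = 558.2 × 7.4 = 4130.68 lb.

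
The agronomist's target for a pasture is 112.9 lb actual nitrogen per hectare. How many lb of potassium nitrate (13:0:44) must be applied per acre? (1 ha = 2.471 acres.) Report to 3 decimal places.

351.462 lb of product per acre

Product per hectare = 112.9 / 13% = 868.462 lb.
Convert to per acre: 868.462 × 0.404694 = 351.4616 lb.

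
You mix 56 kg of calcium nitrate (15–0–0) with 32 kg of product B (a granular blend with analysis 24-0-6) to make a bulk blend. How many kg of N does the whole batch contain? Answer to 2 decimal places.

16.08 kg N

N mass = 15%×56 + 24%×32 = 16.08 kg.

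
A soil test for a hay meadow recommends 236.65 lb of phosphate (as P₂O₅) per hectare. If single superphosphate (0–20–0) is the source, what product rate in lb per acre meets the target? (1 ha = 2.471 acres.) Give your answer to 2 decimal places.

Product per hectare = 236.65 / 20% = 1183.25 lb.
Convert to per acre: 1183.25 × 0.404694 = 478.8547 lb.

478.85 lb of product per acre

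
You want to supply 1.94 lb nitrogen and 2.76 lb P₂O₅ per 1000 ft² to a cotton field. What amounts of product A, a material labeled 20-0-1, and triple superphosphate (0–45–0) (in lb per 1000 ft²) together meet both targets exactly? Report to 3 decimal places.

Per-1000 ft² balance (a = product A, b = triple superphosphate):
N: 0.2·a + 0·b = 1.94
P₂O₅: 0·a + 0.45·b = 2.76
Solving simultaneously: a = 9.7, b = 6.13333.

9.700 lb product A, 6.133 lb triple superphosphate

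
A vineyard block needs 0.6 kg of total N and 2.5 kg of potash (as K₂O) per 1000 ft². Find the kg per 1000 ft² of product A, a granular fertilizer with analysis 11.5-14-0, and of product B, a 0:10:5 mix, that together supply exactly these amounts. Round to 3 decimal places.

Let a = kg of product A, b = kg of product B (per 1000 ft²).
N: 0.115·a + 0·b = 0.6
K₂O: 0·a + 0.05·b = 2.5
Solving simultaneously: a = 5.21739, b = 50.

5.217 kg product A, 50.000 kg product B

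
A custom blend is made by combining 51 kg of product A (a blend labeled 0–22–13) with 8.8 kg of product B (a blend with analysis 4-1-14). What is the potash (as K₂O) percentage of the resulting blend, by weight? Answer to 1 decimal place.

13.1% K₂O

Total mass = 51 + 8.8 = 59.8 kg.
K₂O mass = 13%×51 + 14%×8.8 = 7.862 kg.
% K₂O = 7.862 / 59.8 = 13.1472%.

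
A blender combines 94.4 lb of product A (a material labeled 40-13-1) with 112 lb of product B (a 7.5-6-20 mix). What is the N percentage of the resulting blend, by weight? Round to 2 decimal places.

Total mass = 94.4 + 112 = 206.4 lb.
N mass = 40%×94.4 + 7.5%×112 = 46.16 lb.
% N = 46.16 / 206.4 = 22.3643%.

22.36% N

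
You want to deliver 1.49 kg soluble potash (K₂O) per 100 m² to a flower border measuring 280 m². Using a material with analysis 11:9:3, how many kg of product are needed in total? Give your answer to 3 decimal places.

Product per 100 m² = 1.49 / 3% = 49.6667 kg.
Total product = 49.6667 × 280 / 100 = 139.0667 kg.

139.067 kg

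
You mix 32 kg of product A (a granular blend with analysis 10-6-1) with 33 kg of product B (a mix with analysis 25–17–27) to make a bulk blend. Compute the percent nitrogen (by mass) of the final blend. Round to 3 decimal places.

17.615% N

Total mass = 32 + 33 = 65 kg.
N mass = 10%×32 + 25%×33 = 11.45 kg.
% N = 11.45 / 65 = 17.6154%.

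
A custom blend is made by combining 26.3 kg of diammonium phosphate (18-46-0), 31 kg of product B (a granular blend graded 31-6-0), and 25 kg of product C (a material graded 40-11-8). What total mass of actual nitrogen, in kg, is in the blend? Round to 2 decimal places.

24.34 kg N

N mass = 18%×26.3 + 31%×31 + 40%×25 = 24.344 kg.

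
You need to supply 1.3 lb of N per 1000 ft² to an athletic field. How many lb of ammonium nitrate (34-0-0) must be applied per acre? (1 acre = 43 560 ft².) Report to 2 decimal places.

166.55 lb of product per acre

Product per 1000 ft² = 1.3 / 34% = 3.82353 lb.
Convert to per acre: 3.82353 × 43.56 = 166.553 lb.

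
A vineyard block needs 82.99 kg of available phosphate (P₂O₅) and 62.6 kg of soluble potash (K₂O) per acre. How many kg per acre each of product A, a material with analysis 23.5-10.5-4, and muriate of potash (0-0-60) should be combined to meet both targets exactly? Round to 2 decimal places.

Let a = kg of product A, b = kg of muriate of potash (per acre).
P₂O₅: 0.105·a + 0·b = 82.99
K₂O: 0.04·a + 0.6·b = 62.6
From row1: a = (82.99 − 0·b) / 0.105.
Into row2: 0.04·(82.99 − 0·b)/0.105 + 0.6·b = 62.6 → b = 51.6413, a = 790.381.

790.38 kg product A, 51.64 kg muriate of potash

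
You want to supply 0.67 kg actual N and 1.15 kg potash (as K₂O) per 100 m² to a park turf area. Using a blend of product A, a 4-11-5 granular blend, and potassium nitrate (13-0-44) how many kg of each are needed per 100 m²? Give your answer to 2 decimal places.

13.09 kg product A, 1.13 kg potassium nitrate

With a, b = kg per 100 m² of product A and potassium nitrate:
N: 0.04·a + 0.13·b = 0.67
K₂O: 0.05·a + 0.44·b = 1.15
From row1: a = (0.67 − 0.13·b) / 0.04.
Into row2: 0.05·(0.67 − 0.13·b)/0.04 + 0.44·b = 1.15 → b = 1.12613, a = 13.0901.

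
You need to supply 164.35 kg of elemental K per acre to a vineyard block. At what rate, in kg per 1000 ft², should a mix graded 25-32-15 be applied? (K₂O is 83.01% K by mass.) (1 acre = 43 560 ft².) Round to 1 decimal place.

As K₂O: 164.35 / 0.8301 = 197.988 kg per acre.
Product per acre = 197.988 / 15% = 1319.92 kg.
Convert to per 1000 ft²: 1319.92 × 0.0229568 = 30.3012 kg.

30.3 kg of product per thousand sq ft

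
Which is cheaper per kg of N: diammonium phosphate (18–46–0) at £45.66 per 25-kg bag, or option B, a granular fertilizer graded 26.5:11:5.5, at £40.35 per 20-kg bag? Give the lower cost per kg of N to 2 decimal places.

£7.61 per kg N (option B)

diammonium phosphate: N per bag = 25 × 18% = 4.5 kg; cost = 45.66 / 4.5 = £10.1467/kg N.
option B: N per bag = 20 × 26.5% = 5.3 kg; cost = 40.35 / 5.3 = £7.6132/kg N.
option B is cheaper.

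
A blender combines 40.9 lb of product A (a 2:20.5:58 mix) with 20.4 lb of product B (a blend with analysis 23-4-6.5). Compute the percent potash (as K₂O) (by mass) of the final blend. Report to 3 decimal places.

Total mass = 40.9 + 20.4 = 61.3 lb.
K₂O mass = 58%×40.9 + 6.5%×20.4 = 25.048 lb.
% K₂O = 25.048 / 61.3 = 40.8613%.

40.861% K₂O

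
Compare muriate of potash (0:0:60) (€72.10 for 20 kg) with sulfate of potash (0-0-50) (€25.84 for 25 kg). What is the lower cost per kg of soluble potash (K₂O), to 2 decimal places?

€2.07 per kg K₂O (sulfate of potash)

muriate of potash: K₂O per bag = 20 × 60% = 12 kg; cost = 72.10 / 12 = €6.0083/kg K₂O.
sulfate of potash: K₂O per bag = 25 × 50% = 12.5 kg; cost = 25.84 / 12.5 = €2.0672/kg K₂O.
sulfate of potash is cheaper.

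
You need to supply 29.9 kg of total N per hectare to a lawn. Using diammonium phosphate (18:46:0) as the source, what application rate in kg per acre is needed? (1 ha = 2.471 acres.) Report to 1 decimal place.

Product per hectare = 29.9 / 18% = 166.111 kg.
Convert to per acre: 166.111 × 0.404694 = 67.2242 kg.

67.2 kg of product per acre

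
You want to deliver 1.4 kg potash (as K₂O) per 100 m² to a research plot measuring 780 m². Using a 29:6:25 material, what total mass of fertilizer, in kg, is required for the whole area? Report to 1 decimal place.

43.7 kg

Product per 100 m² = 1.4 / 25% = 5.6 kg.
Total product = 5.6 × 780 / 100 = 43.68 kg.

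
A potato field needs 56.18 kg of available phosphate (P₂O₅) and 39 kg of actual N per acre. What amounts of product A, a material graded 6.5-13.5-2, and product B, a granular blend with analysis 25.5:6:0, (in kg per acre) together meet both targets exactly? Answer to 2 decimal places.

Per-acre balance (a = product A, b = product B):
P₂O₅: 0.135·a + 0.06·b = 56.18
N: 0.065·a + 0.255·b = 39
Eliminate a: (row1) − 0.135/0.065·(row2) → -0.469615·b = -24.82, so b = 52.8518.
Back-substitute: a = (56.18 − 0.06·52.8518) / 0.135 = 392.658.

392.66 kg product A, 52.85 kg product B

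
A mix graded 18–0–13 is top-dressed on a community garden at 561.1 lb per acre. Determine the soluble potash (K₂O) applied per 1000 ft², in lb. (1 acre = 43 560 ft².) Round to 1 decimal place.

K₂O per acre = 561.1 × 13% = 72.943 lb.
Convert to per 1000 ft²: 72.943 × 0.0229568 = 1.67454 lb.

1.7 lb K₂O per thousand sq ft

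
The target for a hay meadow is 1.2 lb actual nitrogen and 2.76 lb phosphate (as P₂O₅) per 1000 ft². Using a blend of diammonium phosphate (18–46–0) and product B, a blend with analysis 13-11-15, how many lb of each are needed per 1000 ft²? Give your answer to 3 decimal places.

5.670 lb diammonium phosphate, 1.380 lb product B

Per-1000 ft² balance (a = diammonium phosphate, b = product B):
N: 0.18·a + 0.13·b = 1.2
P₂O₅: 0.46·a + 0.11·b = 2.76
From row1: a = (1.2 − 0.13·b) / 0.18.
Into row2: 0.46·(1.2 − 0.13·b)/0.18 + 0.11·b = 2.76 → b = 1.38, a = 5.67.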